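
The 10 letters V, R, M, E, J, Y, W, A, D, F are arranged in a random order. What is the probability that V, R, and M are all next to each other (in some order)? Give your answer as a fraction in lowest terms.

There are 10! = 3628800 arrangements.
Treat the three as one block: 8! placements × 3! orders within the block = 40320·6 = 241920.
Probability = 241920/3628800 = 1/15.

1/15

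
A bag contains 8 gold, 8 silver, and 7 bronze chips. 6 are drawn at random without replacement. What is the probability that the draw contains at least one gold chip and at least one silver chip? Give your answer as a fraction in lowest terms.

There are C(23,6) = 100947 possible draws.
By inclusion-exclusion on the complements, draws missing all gold or all silver: C(15,6) + C(15,6) − C(7,6) = 5005 + 5005 − 7 = 10003.
So draws with at least one of each: 100947 − 10003 = 90944, probability 90944/100947 = 12992/14421.

12992/14421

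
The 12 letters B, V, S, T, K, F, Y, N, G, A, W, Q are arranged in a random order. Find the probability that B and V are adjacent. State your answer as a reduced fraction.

There are 12! = 479001600 arrangements.
Treat B and V as a block: 11! arrangements of the blocks × 2 orders within the block = 2·39916800 = 79833600.
Probability = 79833600/479001600 = 1/6.

1/6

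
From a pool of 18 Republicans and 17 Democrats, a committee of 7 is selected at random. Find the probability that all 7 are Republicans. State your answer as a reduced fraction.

234/49445

There are C(35,7) = 6724520 possible selections.
Selections with all Republicans: C(18,7) = 31824.
Probability = 31824/6724520 = 234/49445.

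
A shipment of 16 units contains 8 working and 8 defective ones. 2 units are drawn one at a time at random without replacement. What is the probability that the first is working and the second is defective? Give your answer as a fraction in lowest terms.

4/15

Multiply the conditional probabilities at each draw: 8/16 · 8/15 = 64/240 = 4/15.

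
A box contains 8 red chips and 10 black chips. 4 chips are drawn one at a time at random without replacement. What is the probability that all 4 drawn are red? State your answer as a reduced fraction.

Multiply the conditional probabilities at each draw: 8/18 · 7/17 · 6/16 · 5/15 = 1680/73440 = 7/306.

7/306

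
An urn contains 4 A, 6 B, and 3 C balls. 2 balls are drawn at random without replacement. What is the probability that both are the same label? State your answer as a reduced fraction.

4/13

There are C(13,2) = 78 ways to draw 2 balls.
All same label: C(4,2) + C(6,2) + C(3,2) = 6 + 15 + 3 = 24.
Probability = 24/78 = 4/13.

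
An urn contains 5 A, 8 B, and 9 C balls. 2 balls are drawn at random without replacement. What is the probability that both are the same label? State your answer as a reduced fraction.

There are C(22,2) = 231 ways to draw 2 balls.
All same label: C(5,2) + C(8,2) + C(9,2) = 10 + 28 + 36 = 74.
Probability = 74/231.

74/231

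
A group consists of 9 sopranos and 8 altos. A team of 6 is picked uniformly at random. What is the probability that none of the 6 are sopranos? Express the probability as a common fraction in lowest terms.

There are C(17,6) = 12376 possible selections.
Selections with no sopranos (all altos): C(8,6) = 28.
Probability = 28/12376 = 1/442.

1/442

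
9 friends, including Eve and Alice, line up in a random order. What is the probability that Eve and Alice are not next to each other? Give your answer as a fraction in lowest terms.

7/9

There are 9! = 362880 arrangements.
Arrangements with Eve and Alice adjacent: 2·8! = 80640.
So not adjacent: 362880 − 80640 = 282240, probability 282240/362880 = 7/9.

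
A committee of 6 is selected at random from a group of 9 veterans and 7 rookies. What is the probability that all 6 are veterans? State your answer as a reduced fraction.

3/286

There are C(16,6) = 8008 possible selections.
Selections with all veterans: C(9,6) = 84.
Probability = 84/8008 = 3/286.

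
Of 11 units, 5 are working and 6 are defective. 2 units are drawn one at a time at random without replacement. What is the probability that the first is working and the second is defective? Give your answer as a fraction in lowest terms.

3/11

Multiply the conditional probabilities at each draw: 5/11 · 6/10 = 30/110 = 3/11.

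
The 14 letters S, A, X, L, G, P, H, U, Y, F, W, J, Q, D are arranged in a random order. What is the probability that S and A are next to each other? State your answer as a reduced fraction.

1/7

There are 14! = 87178291200 arrangements.
Treat S and A as a block: 13! arrangements of the blocks × 2 orders within the block = 2·6227020800 = 12454041600.
Probability = 12454041600/87178291200 = 1/7.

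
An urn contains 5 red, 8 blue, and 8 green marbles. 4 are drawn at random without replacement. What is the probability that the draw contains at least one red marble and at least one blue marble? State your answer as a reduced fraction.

704/1197

There are C(21,4) = 5985 possible draws.
By inclusion-exclusion on the complements, draws missing all red or all blue: C(16,4) + C(13,4) − C(8,4) = 1820 + 715 − 70 = 2465.
So draws with at least one of each: 5985 − 2465 = 3520, probability 3520/5985 = 704/1197.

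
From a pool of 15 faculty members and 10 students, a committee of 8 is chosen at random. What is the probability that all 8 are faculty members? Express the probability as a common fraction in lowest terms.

13/2185

There are C(25,8) = 1081575 possible selections.
Selections with all faculty members: C(15,8) = 6435.
Probability = 6435/1081575 = 13/2185.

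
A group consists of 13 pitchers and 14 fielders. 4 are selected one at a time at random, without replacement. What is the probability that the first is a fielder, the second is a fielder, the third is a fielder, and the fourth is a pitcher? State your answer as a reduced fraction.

Multiply the conditional probabilities at each draw: 14/27 · 13/26 · 12/25 · 13/24 = 28392/421200 = 91/1350.

91/1350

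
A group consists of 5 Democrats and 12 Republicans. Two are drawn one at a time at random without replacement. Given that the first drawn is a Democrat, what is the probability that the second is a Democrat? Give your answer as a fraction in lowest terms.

After removing one Democrat, 16 remain: 4 Democrats and 12 Republicans.
So the probability the next is a Democrat is 4/16 = 1/4.

1/4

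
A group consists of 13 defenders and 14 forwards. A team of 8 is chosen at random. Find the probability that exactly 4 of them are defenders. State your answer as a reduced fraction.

The sample space is all 8-subsets of the 27: C(27,8) = 2220075.
Selections with exactly 4 defenders: choose 4 of the 13 defenders and 4 of the 14 forwards, C(13,4)·C(14,4) = 715·1001 = 715715.
Probability = 715715/2220075 = 1001/3105.

1001/3105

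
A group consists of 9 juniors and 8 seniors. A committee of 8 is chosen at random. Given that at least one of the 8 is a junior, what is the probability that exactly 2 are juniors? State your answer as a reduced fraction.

Work in counts. Selections with at least one junior: C(17,8) − C(8,8) = 24310 − 1 = 24309.
Of those, selections where exactly 2 are juniors: C(9,2)·C(8,6) = 36·28 = 1008.
Conditional probability = 1008/24309 = 112/2701.

112/2701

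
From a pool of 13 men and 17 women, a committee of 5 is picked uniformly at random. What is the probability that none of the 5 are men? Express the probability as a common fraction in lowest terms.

34/783

There are C(30,5) = 142506 possible selections.
Selections with no men (all women): C(17,5) = 6188.
Probability = 6188/142506 = 34/783.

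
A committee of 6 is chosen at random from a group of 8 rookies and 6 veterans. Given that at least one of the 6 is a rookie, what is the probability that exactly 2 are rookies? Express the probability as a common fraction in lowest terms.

Work in counts. Selections with at least one rookie: C(14,6) − C(6,6) = 3003 − 1 = 3002.
Of those, selections where exactly 2 are rookies: C(8,2)·C(6,4) = 28·15 = 420.
Conditional probability = 420/3002 = 210/1501.

210/1501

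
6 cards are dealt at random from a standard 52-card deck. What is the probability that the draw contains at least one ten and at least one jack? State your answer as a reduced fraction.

718637/5089630

There are C(52,6) = 20358520 possible draws.
By inclusion-exclusion on the complements, draws missing all tens or all jacks: C(48,6) + C(48,6) − C(44,6) = 12271512 + 12271512 − 7059052 = 17483972.
So draws with at least one of each: 20358520 − 17483972 = 2874548, probability 2874548/20358520 = 718637/5089630.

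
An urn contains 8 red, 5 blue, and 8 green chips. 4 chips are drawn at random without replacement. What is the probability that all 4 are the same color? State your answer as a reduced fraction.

29/1197

There are C(21,4) = 5985 ways to draw 4 chips.
All same color: C(8,4) + C(5,4) + C(8,4) = 70 + 5 + 70 = 145.
Probability = 145/5985 = 29/1197.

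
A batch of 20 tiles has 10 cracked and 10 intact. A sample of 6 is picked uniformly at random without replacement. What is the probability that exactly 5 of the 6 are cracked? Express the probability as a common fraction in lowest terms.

21/323

The sample space is all 6-subsets of the 20: C(20,6) = 38760.
Selections with exactly 5 cracked: choose 5 of the 10 cracked and 1 of the 10 intact, C(10,5)·C(10,1) = 252·10 = 2520.
Probability = 2520/38760 = 21/323.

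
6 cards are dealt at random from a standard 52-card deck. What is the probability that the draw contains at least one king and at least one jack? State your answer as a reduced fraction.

718637/5089630

There are C(52,6) = 20358520 possible draws.
By inclusion-exclusion on the complements, draws missing all kings or all jacks: C(48,6) + C(48,6) − C(44,6) = 12271512 + 12271512 − 7059052 = 17483972.
So draws with at least one of each: 20358520 − 17483972 = 2874548, probability 2874548/20358520 = 718637/5089630.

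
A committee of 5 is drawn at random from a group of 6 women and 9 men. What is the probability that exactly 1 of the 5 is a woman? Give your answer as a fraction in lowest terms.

36/143

Total number of selections: C(15,5) = 3003.
Selections with exactly 1 woman: choose 1 of the 6 women and 4 of the 9 men, C(6,1)·C(9,4) = 6·126 = 756.
Probability = 756/3003 = 36/143.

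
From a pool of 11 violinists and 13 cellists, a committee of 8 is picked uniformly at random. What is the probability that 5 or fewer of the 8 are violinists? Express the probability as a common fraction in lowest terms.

Total selections: C(24,8) = 735471.
Favorable selections (5 or fewer violinists): C(11,0)·C(13,8) + C(11,1)·C(13,7) + C(11,2)·C(13,6) + C(11,3)·C(13,5) + C(11,4)·C(13,4) + C(11,5)·C(13,3) = 1287 + 18876 + 94380 + 212355 + 235950 + 132132 = 694980.
Probability = 694980/735471 = 7020/7429.

7020/7429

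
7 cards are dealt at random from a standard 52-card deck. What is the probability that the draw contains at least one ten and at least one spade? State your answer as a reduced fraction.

53122231/133784560

There are C(52,7) = 133784560 possible draws.
By inclusion-exclusion on the complements, draws missing all tens or all spades: C(48,7) + C(39,7) − C(36,7) = 73629072 + 15380937 − 8347680 = 80662329.
So draws with at least one of each: 133784560 − 80662329 = 53122231, probability 53122231/133784560.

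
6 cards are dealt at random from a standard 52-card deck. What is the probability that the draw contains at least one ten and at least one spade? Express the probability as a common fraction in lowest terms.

There are C(52,6) = 20358520 possible draws.
By inclusion-exclusion on the complements, draws missing all tens or all spades: C(48,6) + C(39,6) − C(36,6) = 12271512 + 3262623 − 1947792 = 13586343.
So draws with at least one of each: 20358520 − 13586343 = 6772177, probability 6772177/20358520.

6772177/20358520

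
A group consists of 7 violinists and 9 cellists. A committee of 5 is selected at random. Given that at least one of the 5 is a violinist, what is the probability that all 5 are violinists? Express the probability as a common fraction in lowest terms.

1/202

Work in counts. Selections with at least one violinist: C(16,5) − C(9,5) = 4368 − 126 = 4242.
Of those, selections where all 5 are violinists: C(7,5) = 21.
Conditional probability = 21/4242 = 1/202.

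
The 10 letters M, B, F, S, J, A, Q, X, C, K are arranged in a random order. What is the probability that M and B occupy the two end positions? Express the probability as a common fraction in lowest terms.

1/45

There are 10! = 3628800 arrangements.
Place M and B at the ends in 2 ways, arrange the remaining 8 in 8! = 40320 ways: 2·40320 = 80640.
Probability = 80640/3628800 = 1/45.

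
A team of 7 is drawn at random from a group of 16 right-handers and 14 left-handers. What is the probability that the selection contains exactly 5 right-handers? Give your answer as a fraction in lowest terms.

Total number of selections: C(30,7) = 2035800.
Selections with exactly 5 right-handers: choose 5 of the 16 right-handers and 2 of the 14 left-handers, C(16,5)·C(14,2) = 4368·91 = 397488.
Probability = 397488/2035800 = 1274/6525.

1274/6525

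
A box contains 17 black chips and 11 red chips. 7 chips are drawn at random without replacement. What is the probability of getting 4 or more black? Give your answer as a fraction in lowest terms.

1122/1495

There are C(28,7) = 1184040 ways to choose the 7.
Favorable selections (4 or more black): C(17,4)·C(11,3) + C(17,5)·C(11,2) + C(17,6)·C(11,1) + C(17,7)·C(11,0) = 392700 + 340340 + 136136 + 19448 = 888624.
Probability = 888624/1184040 = 1122/1495.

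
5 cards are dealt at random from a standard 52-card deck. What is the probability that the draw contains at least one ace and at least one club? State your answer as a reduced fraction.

229297/866320

There are C(52,5) = 2598960 possible draws.
By inclusion-exclusion on the complements, draws missing all aces or all clubs: C(48,5) + C(39,5) − C(36,5) = 1712304 + 575757 − 376992 = 1911069.
So draws with at least one of each: 2598960 − 1911069 = 687891, probability 687891/2598960 = 229297/866320.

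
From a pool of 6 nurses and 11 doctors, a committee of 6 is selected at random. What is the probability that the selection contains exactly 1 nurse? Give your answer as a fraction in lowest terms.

99/442

There are C(17,6) = 12376 ways to choose 6 from 17.
Selections with exactly 1 nurse: choose 1 of the 6 nurses and 5 of the 11 doctors, C(6,1)·C(11,5) = 6·462 = 2772.
Probability = 2772/12376 = 99/442.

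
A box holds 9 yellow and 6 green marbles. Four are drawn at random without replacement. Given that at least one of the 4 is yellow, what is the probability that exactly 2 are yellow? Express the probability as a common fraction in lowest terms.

Work in counts. Selections with at least one yellow: C(15,4) − C(6,4) = 1365 − 15 = 1350.
Of those, selections where exactly 2 are yellow: C(9,2)·C(6,2) = 36·15 = 540.
Conditional probability = 540/1350 = 2/5.

2/5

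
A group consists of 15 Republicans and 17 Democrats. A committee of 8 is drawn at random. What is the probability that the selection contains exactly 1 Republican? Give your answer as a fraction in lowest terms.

374/13485

The sample space is all 8-subsets of the 32: C(32,8) = 10518300.
Selections with exactly 1 Republican: choose 1 of the 15 Republicans and 7 of the 17 Democrats, C(15,1)·C(17,7) = 15·19448 = 291720.
Probability = 291720/10518300 = 374/13485.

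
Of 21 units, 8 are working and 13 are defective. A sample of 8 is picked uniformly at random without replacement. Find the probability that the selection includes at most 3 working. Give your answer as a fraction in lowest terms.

429/646

There are C(21,8) = 203490 ways to choose the 8.
Favorable selections (at most 3 working): C(8,0)·C(13,8) + C(8,1)·C(13,7) + C(8,2)·C(13,6) + C(8,3)·C(13,5) = 1287 + 13728 + 48048 + 72072 = 135135.
Probability = 135135/203490 = 429/646.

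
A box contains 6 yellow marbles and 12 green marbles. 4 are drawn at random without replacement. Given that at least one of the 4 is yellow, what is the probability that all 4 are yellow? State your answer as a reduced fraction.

Work in counts. Selections with at least one yellow: C(18,4) − C(12,4) = 3060 − 495 = 2565.
Of those, selections where all 4 are yellow: C(6,4) = 15.
Conditional probability = 15/2565 = 1/171.

1/171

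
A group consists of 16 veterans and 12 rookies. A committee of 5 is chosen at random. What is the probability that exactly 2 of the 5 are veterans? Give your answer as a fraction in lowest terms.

220/819

Total number of selections: C(28,5) = 98280.
Selections with exactly 2 veterans: choose 2 of the 16 veterans and 3 of the 12 rookies, C(16,2)·C(12,3) = 120·220 = 26400.
Probability = 26400/98280 = 220/819.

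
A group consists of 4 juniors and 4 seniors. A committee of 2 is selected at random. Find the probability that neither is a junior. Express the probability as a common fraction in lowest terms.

There are C(8,2) = 28 possible selections.
Selections with no juniors (all seniors): C(4,2) = 6.
Probability = 6/28 = 3/14.

3/14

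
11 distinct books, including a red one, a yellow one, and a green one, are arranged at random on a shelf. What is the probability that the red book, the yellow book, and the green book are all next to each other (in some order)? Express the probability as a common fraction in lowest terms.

3/55

There are 11! = 39916800 arrangements.
Treat the three as one block: 9! placements × 3! orders within the block = 362880·6 = 2177280.
Probability = 2177280/39916800 = 3/55.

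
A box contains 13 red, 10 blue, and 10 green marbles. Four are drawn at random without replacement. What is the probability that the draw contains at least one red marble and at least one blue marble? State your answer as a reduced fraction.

2743/4092

There are C(33,4) = 40920 possible draws.
By inclusion-exclusion on the complements, draws missing all red or all blue: C(20,4) + C(23,4) − C(10,4) = 4845 + 8855 − 210 = 13490.
So draws with at least one of each: 40920 − 13490 = 27430, probability 27430/40920 = 2743/4092.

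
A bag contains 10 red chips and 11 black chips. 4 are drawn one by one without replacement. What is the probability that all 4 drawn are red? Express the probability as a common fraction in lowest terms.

2/57

Multiply the conditional probabilities at each draw: 10/21 · 9/20 · 8/19 · 7/18 = 5040/143640 = 2/57.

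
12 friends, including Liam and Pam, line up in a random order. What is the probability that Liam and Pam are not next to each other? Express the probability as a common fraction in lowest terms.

5/6

There are 12! = 479001600 arrangements.
Arrangements with Liam and Pam adjacent: 2·11! = 79833600.
So not adjacent: 479001600 − 79833600 = 399168000, probability 399168000/479001600 = 5/6.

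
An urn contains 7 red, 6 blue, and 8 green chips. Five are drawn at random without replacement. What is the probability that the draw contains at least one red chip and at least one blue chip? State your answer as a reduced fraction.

There are C(21,5) = 20349 possible draws.
By inclusion-exclusion on the complements, draws missing all red or all blue: C(14,5) + C(15,5) − C(8,5) = 2002 + 3003 − 56 = 4949.
So draws with at least one of each: 20349 − 4949 = 15400, probability 15400/20349 = 2200/2907.

2200/2907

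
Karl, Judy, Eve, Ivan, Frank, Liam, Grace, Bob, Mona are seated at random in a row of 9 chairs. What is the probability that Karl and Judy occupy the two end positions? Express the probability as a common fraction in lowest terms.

1/36

There are 9! = 362880 arrangements.
Place Karl and Judy at the ends in 2 ways, arrange the remaining 7 in 7! = 5040 ways: 2·5040 = 10080.
Probability = 10080/362880 = 1/36.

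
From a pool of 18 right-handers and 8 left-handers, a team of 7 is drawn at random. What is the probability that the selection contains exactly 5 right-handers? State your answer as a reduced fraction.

Total number of selections: C(26,7) = 657800.
Selections with exactly 5 right-handers: choose 5 of the 18 right-handers and 2 of the 8 left-handers, C(18,5)·C(8,2) = 8568·28 = 239904.
Probability = 239904/657800 = 29988/82225.

29988/82225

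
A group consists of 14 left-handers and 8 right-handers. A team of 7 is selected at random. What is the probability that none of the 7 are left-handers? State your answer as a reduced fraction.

1/21318

There are C(22,7) = 170544 possible selections.
Selections with no left-handers (all right-handers): C(8,7) = 8.
Probability = 8/170544 = 1/21318.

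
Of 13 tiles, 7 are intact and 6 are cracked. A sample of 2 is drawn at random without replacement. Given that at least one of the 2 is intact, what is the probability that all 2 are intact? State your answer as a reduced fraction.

Work in counts. Selections with at least one intact: C(13,2) − C(6,2) = 78 − 15 = 63.
Of those, selections where all 2 are intact: C(7,2) = 21.
Conditional probability = 21/63 = 1/3.

1/3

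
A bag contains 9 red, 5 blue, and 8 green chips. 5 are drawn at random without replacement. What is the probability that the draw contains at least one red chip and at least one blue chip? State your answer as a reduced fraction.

There are C(22,5) = 26334 possible draws.
By inclusion-exclusion on the complements, draws missing all red or all blue: C(13,5) + C(17,5) − C(8,5) = 1287 + 6188 − 56 = 7419.
So draws with at least one of each: 26334 − 7419 = 18915, probability 18915/26334 = 6305/8778.

6305/8778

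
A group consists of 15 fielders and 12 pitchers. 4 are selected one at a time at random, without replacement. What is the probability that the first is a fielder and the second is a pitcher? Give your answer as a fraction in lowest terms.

10/39

Multiply the conditional probabilities at each draw: 15/27 · 12/26 = 180/702 = 10/39.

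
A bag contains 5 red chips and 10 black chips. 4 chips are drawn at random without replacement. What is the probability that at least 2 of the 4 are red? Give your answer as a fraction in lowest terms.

Total selections: C(15,4) = 1365.
Count the complement (fewer than 2 red): C(5,0)·C(10,4) + C(5,1)·C(10,3) = 210 + 600 = 810.
Probability = 1 − 810/1365 = 555/1365 = 37/91.

37/91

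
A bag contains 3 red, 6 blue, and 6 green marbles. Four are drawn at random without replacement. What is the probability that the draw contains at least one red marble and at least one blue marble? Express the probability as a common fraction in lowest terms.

There are C(15,4) = 1365 possible draws.
By inclusion-exclusion on the complements, draws missing all red or all blue: C(12,4) + C(9,4) − C(6,4) = 495 + 126 − 15 = 606.
So draws with at least one of each: 1365 − 606 = 759, probability 759/1365 = 253/455.

253/455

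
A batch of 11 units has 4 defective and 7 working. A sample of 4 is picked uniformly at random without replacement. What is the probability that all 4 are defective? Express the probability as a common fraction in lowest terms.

There are C(11,4) = 330 possible selections.
Selections with all defective: C(4,4) = 1.
Probability = 1/330.

1/330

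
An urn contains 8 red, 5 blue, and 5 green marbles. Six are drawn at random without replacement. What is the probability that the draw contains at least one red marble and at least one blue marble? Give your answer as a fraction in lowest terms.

2773/3094

There are C(18,6) = 18564 possible draws.
By inclusion-exclusion on the complements, draws missing all red or all blue: C(10,6) + C(13,6) − C(5,6) = 210 + 1716 − 0 = 1926.
So draws with at least one of each: 18564 − 1926 = 16638, probability 16638/18564 = 2773/3094.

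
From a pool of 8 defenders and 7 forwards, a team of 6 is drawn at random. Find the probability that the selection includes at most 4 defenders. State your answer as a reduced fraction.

There are C(15,6) = 5005 ways to choose the 6.
Favorable selections (at most 4 defenders): C(8,0)·C(7,6) + C(8,1)·C(7,5) + C(8,2)·C(7,4) + C(8,3)·C(7,3) + C(8,4)·C(7,2) = 7 + 168 + 980 + 1960 + 1470 = 4585.
Probability = 4585/5005 = 131/143.

131/143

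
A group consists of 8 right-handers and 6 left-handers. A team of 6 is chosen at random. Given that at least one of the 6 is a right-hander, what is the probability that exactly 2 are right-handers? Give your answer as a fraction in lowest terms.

Work in counts. Selections with at least one right-hander: C(14,6) − C(6,6) = 3003 − 1 = 3002.
Of those, selections where exactly 2 are right-handers: C(8,2)·C(6,4) = 28·15 = 420.
Conditional probability = 420/3002 = 210/1501.

210/1501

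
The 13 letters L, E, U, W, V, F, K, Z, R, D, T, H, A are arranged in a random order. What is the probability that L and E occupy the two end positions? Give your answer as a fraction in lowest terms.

1/78

There are 13! = 6227020800 arrangements.
Place L and E at the ends in 2 ways, arrange the remaining 11 in 11! = 39916800 ways: 2·39916800 = 79833600.
Probability = 79833600/6227020800 = 1/78.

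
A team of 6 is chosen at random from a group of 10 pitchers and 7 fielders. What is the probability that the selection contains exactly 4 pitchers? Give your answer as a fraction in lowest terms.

315/884

The sample space is all 6-subsets of the 17: C(17,6) = 12376.
Selections with exactly 4 pitchers: choose 4 of the 10 pitchers and 2 of the 7 fielders, C(10,4)·C(7,2) = 210·21 = 4410.
Probability = 4410/12376 = 315/884.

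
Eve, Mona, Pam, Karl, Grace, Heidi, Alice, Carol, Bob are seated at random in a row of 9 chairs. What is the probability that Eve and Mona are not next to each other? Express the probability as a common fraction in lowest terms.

7/9

There are 9! = 362880 arrangements.
Arrangements with Eve and Mona adjacent: 2·8! = 80640.
So not adjacent: 362880 − 80640 = 282240, probability 282240/362880 = 7/9.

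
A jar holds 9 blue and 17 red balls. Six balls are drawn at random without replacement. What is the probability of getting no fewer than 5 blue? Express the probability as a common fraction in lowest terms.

Total selections: C(26,6) = 230230.
Favorable selections (no fewer than 5 blue): C(9,5)·C(17,1) + C(9,6)·C(17,0) = 2142 + 84 = 2226.
Probability = 2226/230230 = 159/16445.

159/16445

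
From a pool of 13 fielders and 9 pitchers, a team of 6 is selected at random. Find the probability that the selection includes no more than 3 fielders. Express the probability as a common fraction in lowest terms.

154/323

Total selections: C(22,6) = 74613.
Count the complement (more than 3 fielders): C(13,4)·C(9,2) + C(13,5)·C(9,1) + C(13,6)·C(9,0) = 25740 + 11583 + 1716 = 39039.
Probability = 1 − 39039/74613 = 35574/74613 = 154/323.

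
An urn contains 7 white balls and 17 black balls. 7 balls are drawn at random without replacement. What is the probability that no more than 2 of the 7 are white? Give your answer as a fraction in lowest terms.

Total selections: C(24,7) = 346104.
Favorable selections (no more than 2 white): C(7,0)·C(17,7) + C(7,1)·C(17,6) + C(7,2)·C(17,5) = 19448 + 86632 + 129948 = 236028.
Probability = 236028/346104 = 19669/28842.

19669/28842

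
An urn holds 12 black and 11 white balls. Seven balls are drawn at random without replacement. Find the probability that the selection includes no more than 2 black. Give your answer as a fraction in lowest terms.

58/391

There are C(23,7) = 245157 ways to choose the 7.
Favorable selections (no more than 2 black): C(12,0)·C(11,7) + C(12,1)·C(11,6) + C(12,2)·C(11,5) = 330 + 5544 + 30492 = 36366.
Probability = 36366/245157 = 58/391.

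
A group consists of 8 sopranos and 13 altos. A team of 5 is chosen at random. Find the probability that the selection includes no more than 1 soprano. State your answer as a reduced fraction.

1001/2907

There are C(21,5) = 20349 ways to choose the 5.
Favorable selections (no more than 1 soprano): C(8,0)·C(13,5) + C(8,1)·C(13,4) = 1287 + 5720 = 7007.
Probability = 7007/20349 = 1001/2907.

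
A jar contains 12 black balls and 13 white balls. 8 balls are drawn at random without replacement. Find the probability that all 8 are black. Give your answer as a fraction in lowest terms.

1/2185

There are C(25,8) = 1081575 possible selections.
Selections with all black: C(12,8) = 495.
Probability = 495/1081575 = 1/2185.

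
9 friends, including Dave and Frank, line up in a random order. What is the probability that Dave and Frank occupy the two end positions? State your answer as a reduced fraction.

1/36

There are 9! = 362880 arrangements.
Place Dave and Frank at the ends in 2 ways, arrange the remaining 7 in 7! = 5040 ways: 2·5040 = 10080.
Probability = 10080/362880 = 1/36.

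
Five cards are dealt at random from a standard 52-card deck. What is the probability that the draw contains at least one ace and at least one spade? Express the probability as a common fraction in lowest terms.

229297/866320

There are C(52,5) = 2598960 possible draws.
By inclusion-exclusion on the complements, draws missing all aces or all spades: C(48,5) + C(39,5) − C(36,5) = 1712304 + 575757 − 376992 = 1911069.
So draws with at least one of each: 2598960 − 1911069 = 687891, probability 687891/2598960 = 229297/866320.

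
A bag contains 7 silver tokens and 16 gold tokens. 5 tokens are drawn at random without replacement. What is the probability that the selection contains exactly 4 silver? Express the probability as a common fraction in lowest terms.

The sample space is all 5-subsets of the 23: C(23,5) = 33649.
Selections with exactly 4 silver: choose 4 of the 7 silver and 1 of the 16 gold, C(7,4)·C(16,1) = 35·16 = 560.
Probability = 560/33649 = 80/4807.

80/4807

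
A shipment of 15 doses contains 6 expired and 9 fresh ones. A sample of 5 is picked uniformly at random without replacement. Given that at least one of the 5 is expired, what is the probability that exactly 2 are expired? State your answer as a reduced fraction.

60/137

Work in counts. Selections with at least one expired: C(15,5) − C(9,5) = 3003 − 126 = 2877.
Of those, selections where exactly 2 are expired: C(6,2)·C(9,3) = 15·84 = 1260.
Conditional probability = 1260/2877 = 60/137.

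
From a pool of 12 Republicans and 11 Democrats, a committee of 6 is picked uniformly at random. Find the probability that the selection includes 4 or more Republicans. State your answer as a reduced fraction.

1117/3059

Total selections: C(23,6) = 100947.
Favorable selections (4 or more Republicans): C(12,4)·C(11,2) + C(12,5)·C(11,1) + C(12,6)·C(11,0) = 27225 + 8712 + 924 = 36861.
Probability = 36861/100947 = 1117/3059.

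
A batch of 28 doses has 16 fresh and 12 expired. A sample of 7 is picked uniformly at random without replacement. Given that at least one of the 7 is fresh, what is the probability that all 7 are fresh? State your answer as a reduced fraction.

65/6723

Work in counts. Selections with at least one fresh: C(28,7) − C(12,7) = 1184040 − 792 = 1183248.
Of those, selections where all 7 are fresh: C(16,7) = 11440.
Conditional probability = 11440/1183248 = 65/6723.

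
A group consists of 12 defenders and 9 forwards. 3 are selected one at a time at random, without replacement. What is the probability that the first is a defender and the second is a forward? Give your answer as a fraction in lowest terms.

9/35

Multiply the conditional probabilities at each draw: 12/21 · 9/20 = 108/420 = 9/35.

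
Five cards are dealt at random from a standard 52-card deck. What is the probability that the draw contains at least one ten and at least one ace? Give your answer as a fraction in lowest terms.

6509/64974

There are C(52,5) = 2598960 possible draws.
By inclusion-exclusion on the complements, draws missing all tens or all aces: C(48,5) + C(48,5) − C(44,5) = 1712304 + 1712304 − 1086008 = 2338600.
So draws with at least one of each: 2598960 − 2338600 = 260360, probability 260360/2598960 = 6509/64974.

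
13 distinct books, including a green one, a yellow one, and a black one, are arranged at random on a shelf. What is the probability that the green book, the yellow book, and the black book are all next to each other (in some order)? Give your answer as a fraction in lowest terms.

1/26

There are 13! = 6227020800 arrangements.
Treat the three as one block: 11! placements × 3! orders within the block = 39916800·6 = 239500800.
Probability = 239500800/6227020800 = 1/26.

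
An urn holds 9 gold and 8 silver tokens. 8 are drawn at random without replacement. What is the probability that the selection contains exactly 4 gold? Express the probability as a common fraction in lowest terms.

882/2431

There are C(17,8) = 24310 ways to choose 8 from 17.
Selections with exactly 4 gold: choose 4 of the 9 gold and 4 of the 8 silver, C(9,4)·C(8,4) = 126·70 = 8820.
Probability = 8820/24310 = 882/2431.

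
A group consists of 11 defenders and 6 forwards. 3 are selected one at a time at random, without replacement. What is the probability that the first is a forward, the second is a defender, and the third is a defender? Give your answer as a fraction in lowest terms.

11/68

Multiply the conditional probabilities at each draw: 6/17 · 11/16 · 10/15 = 660/4080 = 11/68.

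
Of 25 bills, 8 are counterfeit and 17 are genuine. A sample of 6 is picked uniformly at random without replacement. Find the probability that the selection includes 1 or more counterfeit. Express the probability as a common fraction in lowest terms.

Total selections: C(25,6) = 177100.
The complement is all 6 are genuine: C(17,6) = 12376.
Probability = 1 − 12376/177100 = 164724/177100 = 5883/6325.

5883/6325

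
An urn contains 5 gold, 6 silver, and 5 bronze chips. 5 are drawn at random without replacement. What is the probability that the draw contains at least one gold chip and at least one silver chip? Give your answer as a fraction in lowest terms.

There are C(16,5) = 4368 possible draws.
By inclusion-exclusion on the complements, draws missing all gold or all silver: C(11,5) + C(10,5) − C(5,5) = 462 + 252 − 1 = 713.
So draws with at least one of each: 4368 − 713 = 3655, probability 3655/4368.

3655/4368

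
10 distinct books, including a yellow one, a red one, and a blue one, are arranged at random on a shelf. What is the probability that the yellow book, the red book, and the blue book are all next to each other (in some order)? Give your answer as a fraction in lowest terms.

There are 10! = 3628800 arrangements.
Treat the three as one block: 8! placements × 3! orders within the block = 40320·6 = 241920.
Probability = 241920/3628800 = 1/15.

1/15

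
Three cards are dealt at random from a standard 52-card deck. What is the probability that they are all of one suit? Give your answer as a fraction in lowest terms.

There are C(52,3) = 22100 possible 3-card hands.
Hands of one suit: 4 suits × C(13,3) = 4·286 = 1144.
Probability = 1144/22100 = 22/425.

22/425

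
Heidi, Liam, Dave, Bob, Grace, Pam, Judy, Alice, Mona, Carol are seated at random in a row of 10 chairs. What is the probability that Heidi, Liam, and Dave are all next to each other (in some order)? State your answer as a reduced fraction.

There are 10! = 3628800 arrangements.
Treat the three as one block: 8! placements × 3! orders within the block = 40320·6 = 241920.
Probability = 241920/3628800 = 1/15.

1/15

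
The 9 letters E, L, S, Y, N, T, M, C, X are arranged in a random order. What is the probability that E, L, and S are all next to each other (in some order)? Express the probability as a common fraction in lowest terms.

1/12

There are 9! = 362880 arrangements.
Treat the three as one block: 7! placements × 3! orders within the block = 5040·6 = 30240.
Probability = 30240/362880 = 1/12.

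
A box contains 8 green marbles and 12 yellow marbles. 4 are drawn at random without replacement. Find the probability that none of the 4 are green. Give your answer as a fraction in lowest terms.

There are C(20,4) = 4845 possible selections.
Selections with no green (all yellow): C(12,4) = 495.
Probability = 495/4845 = 33/323.

33/323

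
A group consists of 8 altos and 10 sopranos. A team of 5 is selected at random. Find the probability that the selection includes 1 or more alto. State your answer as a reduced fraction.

There are C(18,5) = 8568 ways to choose the 5.
The complement is all 5 are sopranos: C(10,5) = 252.
Probability = 1 − 252/8568 = 8316/8568 = 33/34.

33/34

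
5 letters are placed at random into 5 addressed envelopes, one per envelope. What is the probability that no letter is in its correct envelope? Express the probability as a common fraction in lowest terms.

There are 5! = 120 assignments.
By inclusion-exclusion, assignments with no fixed points: C(5,0)·5! − C(5,1)·4! + C(5,2)·3! − C(5,3)·2! + C(5,4)·1! − C(5,5)·0! = 44.
Probability = 44/120 = 11/30.

11/30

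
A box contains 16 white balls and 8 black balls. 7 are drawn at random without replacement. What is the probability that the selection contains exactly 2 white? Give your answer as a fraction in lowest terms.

There are C(24,7) = 346104 ways to choose 7 from 24.
Selections with exactly 2 white: choose 2 of the 16 white and 5 of the 8 black, C(16,2)·C(8,5) = 120·56 = 6720.
Probability = 6720/346104 = 280/14421.

280/14421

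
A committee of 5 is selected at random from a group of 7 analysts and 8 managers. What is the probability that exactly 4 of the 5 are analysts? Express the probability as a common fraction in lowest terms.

40/429

The sample space is all 5-subsets of the 15: C(15,5) = 3003.
Selections with exactly 4 analysts: choose 4 of the 7 analysts and 1 of the 8 managers, C(7,4)·C(8,1) = 35·8 = 280.
Probability = 280/3003 = 40/429.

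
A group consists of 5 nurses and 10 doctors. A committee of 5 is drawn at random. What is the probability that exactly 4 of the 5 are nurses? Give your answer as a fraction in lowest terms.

Total number of selections: C(15,5) = 3003.
Selections with exactly 4 nurses: choose 4 of the 5 nurses and 1 of the 10 doctors, C(5,4)·C(10,1) = 5·10 = 50.
Probability = 50/3003.

50/3003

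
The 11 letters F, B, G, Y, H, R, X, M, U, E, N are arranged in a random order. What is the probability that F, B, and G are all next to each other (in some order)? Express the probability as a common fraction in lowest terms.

3/55

There are 11! = 39916800 arrangements.
Treat the three as one block: 9! placements × 3! orders within the block = 362880·6 = 2177280.
Probability = 2177280/39916800 = 3/55.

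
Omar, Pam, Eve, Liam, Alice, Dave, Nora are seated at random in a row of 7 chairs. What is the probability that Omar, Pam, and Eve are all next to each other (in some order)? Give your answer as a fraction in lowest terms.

1/7

There are 7! = 5040 arrangements.
Treat the three as one block: 5! placements × 3! orders within the block = 120·6 = 720.
Probability = 720/5040 = 1/7.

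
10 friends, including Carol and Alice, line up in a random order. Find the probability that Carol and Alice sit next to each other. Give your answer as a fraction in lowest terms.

1/5

There are 10! = 3628800 arrangements.
Treat Carol and Alice as a block: 9! arrangements of the blocks × 2 orders within the block = 2·362880 = 725760.
Probability = 725760/3628800 = 1/5.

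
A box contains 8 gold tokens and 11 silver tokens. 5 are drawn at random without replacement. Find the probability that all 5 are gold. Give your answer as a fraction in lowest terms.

14/2907

There are C(19,5) = 11628 possible selections.
Selections with all gold: C(8,5) = 56.
Probability = 56/11628 = 14/2907.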